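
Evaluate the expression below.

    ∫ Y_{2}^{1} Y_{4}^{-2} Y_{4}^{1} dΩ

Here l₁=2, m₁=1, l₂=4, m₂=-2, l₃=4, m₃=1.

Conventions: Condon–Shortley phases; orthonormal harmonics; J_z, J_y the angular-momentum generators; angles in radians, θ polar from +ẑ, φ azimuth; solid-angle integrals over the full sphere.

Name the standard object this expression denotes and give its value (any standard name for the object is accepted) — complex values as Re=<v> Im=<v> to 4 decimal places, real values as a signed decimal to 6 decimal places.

This is a Gaunt coefficient — the integral of a triple product of spherical harmonics over the sphere.
m-sum 0 ✓  L=10 even ✓  2≤4≤6 ✓
Π(2lᵢ+1) = 5×9×9 = 405
triangle coeff Δ(2,4,4) = 1/13860
Σ_t [0,2]: t=0:+1/192 t=1:−1/36 t=2:+1/192 = -5/288
(3j)²=20/693 [(2 4 4; 0 0 0)], sign=-1
Σ_t [0,1]: t=0:+1/96 t=1:−1/240 = 1/160
(3j)²=27/1540 [(2 4 4; 1 -2 1)], sign=-1
⇒ 4πI² = 1215/5929
I = (+1)√(1215/5929/(4π)) = 0.12770047

Gaunt coefficient, +0.127700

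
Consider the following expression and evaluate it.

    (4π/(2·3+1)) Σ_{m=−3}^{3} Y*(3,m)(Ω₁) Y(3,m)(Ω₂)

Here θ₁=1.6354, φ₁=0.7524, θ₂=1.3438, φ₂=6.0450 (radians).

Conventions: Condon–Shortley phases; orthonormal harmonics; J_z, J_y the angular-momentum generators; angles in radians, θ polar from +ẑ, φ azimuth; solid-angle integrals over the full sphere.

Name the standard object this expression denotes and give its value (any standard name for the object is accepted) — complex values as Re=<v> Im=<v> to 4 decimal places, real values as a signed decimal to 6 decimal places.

This sum is the spherical-harmonic addition theorem: it equals the Legendre polynomial P_l(cos γ) of the angle γ between the two directions.
Addition theorem: P_3(cos γ) = (4π/7) Σ_m Y*_{lm}(Ω₁) Y_{lm}(Ω₂), m = −3…3:
  m=-3: Y*=-0.262768+0.320720i  Y=+0.291526+0.252894i  product -0.157712+0.027046i
  m=-2: Y*=-0.004333-0.065560i  Y=+0.194041+0.100126i  product +0.005724-0.013155i
  m=-1: Y*=-0.230539-0.215805i  Y=-0.228508-0.055480i  product +0.040707+0.062104i
  m=+0: Y*=+0.071773-0.000000i  Y=-0.230684+0.000000i  product -0.016557+0.000000i
  m=+1: Y*=+0.230539-0.215805i  Y=+0.228508-0.055480i  product +0.040707-0.062104i
  m=+2: Y*=-0.004333+0.065560i  Y=+0.194041-0.100126i  product +0.005724+0.013155i
  m=+3: Y*=+0.262768+0.320720i  Y=-0.291526+0.252894i  product -0.157712-0.027046i
Σ over m = -0.239120+0.000000i; ×(4π/7) → -0.429266+0.000000i. Real part: -0.429266

Legendre polynomial (addition theorem), -0.429266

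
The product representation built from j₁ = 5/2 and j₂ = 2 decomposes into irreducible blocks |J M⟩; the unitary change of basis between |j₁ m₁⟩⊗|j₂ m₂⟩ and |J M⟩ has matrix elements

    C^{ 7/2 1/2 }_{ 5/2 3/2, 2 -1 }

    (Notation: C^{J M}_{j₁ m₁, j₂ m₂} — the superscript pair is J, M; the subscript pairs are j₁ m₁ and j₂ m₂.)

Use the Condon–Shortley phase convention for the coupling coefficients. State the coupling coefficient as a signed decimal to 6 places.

+0.619780  (= +√(121/315))

triangle: 1!×4!×3!/9! = 144/362880
(j±m)!: 4!×1!×1!×3!×4!×3! = 20736
prefactor² = (2J+1)×Δ×N² = 2304/35
  k=0: +1/(0!×1!×1!×1!×3!×2!) = 1/12
  k=1: −1/(1!×0!×0!×0!×4!×3!) = -1/144
Σ = 11/144  ⇒  CG² = 2304/35×(11/144)² = 121/315
CG = +√(121/315) = +0.619780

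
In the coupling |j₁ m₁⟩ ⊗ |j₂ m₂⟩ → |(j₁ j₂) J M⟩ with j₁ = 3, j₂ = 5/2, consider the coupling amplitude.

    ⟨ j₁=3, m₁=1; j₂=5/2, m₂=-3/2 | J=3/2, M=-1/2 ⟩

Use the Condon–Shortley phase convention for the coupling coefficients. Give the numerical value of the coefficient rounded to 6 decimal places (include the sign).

−√(7/30) ≈ -0.483046

j₁+j₂−J=4  J+j₁−j₂=2  J−j₁+j₂=1  j₁+j₂+J+1=8
(j₁±m₁, j₂±m₂, J±M) = (4,2,1,4,1,2)
P² = 384/35
sum k=0..1:
  [0] +1/48 = 1/48
  [1] −1/6 = -1/6
S = -7/48
C² = P²·S² = 7/30 ; C = -0.483046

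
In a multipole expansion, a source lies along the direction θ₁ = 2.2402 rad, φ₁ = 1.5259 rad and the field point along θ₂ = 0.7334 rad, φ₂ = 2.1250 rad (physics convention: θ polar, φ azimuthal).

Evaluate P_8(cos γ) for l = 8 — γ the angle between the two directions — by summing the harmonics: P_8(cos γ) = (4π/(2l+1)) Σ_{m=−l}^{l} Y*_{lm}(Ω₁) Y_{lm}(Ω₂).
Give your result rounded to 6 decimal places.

0.266041

Term-by-term m-sum for l=8 (normalisation 4π/17 = 0.739198):
  m=-8: Y*=(0.069010, -0.025910)  Y=(-0.005718, 0.019978)  product (0.000123, 0.001527)
  m=-7: Y*=(0.072123, 0.221886)  Y=(-0.062054, -0.068257)  product (0.010670, -0.018692)
  m=-6: Y*=(-0.402979, 0.111258)  Y=(0.242361, -0.045012)  product (-0.092658, 0.045103)
  m=-5: Y*=(-0.092455, -0.404917)  Y=(-0.155216, 0.399501)  product (0.176115, 0.025914)
  m=-4: Y*=(0.078755, -0.014297)  Y=(-0.263728, -0.349799)  product (-0.025771, -0.023778)
  m=-3: Y*=(-0.043138, -0.318336)  Y=(0.102692, -0.009455)  product (-0.007440, -0.032283)
  m=-2: Y*=(0.262990, -0.023678)  Y=(0.148620, -0.298178)  product (0.032025, -0.081937)
  m=-1: Y*=(-0.009517, -0.211825)  Y=(0.145728, 0.235461)  product (0.048490, -0.033110)
  m=+0: Y*=(0.299908, -0.000000)  Y=(0.256069, 0.000000)  product (0.076797, 0.000000)
  m=+1: Y*=(0.009517, -0.211825)  Y=(-0.145728, 0.235461)  product (0.048490, 0.033110)
  m=+2: Y*=(0.262990, 0.023678)  Y=(0.148620, 0.298178)  product (0.032025, 0.081937)
  m=+3: Y*=(0.043138, -0.318336)  Y=(-0.102692, -0.009455)  product (-0.007440, 0.032283)
  m=+4: Y*=(0.078755, 0.014297)  Y=(-0.263728, 0.349799)  product (-0.025771, 0.023778)
  m=+5: Y*=(0.092455, -0.404917)  Y=(0.155216, 0.399501)  product (0.176115, -0.025914)
  m=+6: Y*=(-0.402979, -0.111258)  Y=(0.242361, 0.045012)  product (-0.092658, -0.045103)
  m=+7: Y*=(-0.072123, 0.221886)  Y=(0.062054, -0.068257)  product (0.010670, 0.018692)
  m=+8: Y*=(0.069010, 0.025910)  Y=(-0.005718, -0.019978)  product (0.000123, -0.001527)
Total Σ_m = (0.359905, 0.000000). Multiply by 0.739198: (0.266041, 0.000000). P_8(cos γ) = 0.266041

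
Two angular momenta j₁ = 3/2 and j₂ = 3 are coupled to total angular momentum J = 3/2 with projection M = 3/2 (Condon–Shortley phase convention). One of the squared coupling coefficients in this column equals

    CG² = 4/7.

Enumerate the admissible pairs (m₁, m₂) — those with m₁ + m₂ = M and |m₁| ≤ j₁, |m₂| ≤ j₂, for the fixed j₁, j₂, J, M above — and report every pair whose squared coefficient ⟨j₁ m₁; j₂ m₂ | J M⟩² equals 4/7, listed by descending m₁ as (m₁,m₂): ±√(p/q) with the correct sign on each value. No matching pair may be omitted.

(-3/2,3): −√(4/7)

Admissible pairs with m₁+m₂ = M = 3/2: (-3/2,3), (-1/2,2), (1/2,1), (3/2,0)
  (m₁,m₂)=(3/2,0): CG² = 1/35, CG = +√(1/35)
  (m₁,m₂)=(1/2,1): CG² = 4/35, CG = −√(4/35)
  (m₁,m₂)=(-1/2,2): CG² = 2/7, CG = +√(2/7)
  (m₁,m₂)=(-3/2,3): CG² = 4/7, CG = −√(4/7)   ← matches the target
Pairs with CG² = 4/7: (-3/2,3): −√(4/7)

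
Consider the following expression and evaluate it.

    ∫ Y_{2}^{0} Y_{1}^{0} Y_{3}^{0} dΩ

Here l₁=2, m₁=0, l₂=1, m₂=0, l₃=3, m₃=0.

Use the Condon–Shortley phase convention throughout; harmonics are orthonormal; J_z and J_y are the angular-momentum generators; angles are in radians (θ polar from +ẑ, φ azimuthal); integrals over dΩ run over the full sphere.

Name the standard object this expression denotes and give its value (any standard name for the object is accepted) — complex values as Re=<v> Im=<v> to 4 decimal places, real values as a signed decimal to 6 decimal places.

This is a Gaunt coefficient — the integral of a triple product of spherical harmonics over the sphere.
m-sum 0 ✓  L=6 even ✓  1≤3≤3 ✓
Π(2lᵢ+1) = 5×3×7 = 105
triangle coeff Δ(2,1,3) = 1/105
Σ_t [0,0]: t=0:+1/4 = 1/4
(3j)²=3/35 [(2 1 3; 0 0 0)], sign=-1
(m-triple is (0,0,0) — same symbol as above.)
⇒ 4πI² = 27/35
I = (+1)√(27/35/(4π)) = 0.24776670

Gaunt coefficient, +0.247767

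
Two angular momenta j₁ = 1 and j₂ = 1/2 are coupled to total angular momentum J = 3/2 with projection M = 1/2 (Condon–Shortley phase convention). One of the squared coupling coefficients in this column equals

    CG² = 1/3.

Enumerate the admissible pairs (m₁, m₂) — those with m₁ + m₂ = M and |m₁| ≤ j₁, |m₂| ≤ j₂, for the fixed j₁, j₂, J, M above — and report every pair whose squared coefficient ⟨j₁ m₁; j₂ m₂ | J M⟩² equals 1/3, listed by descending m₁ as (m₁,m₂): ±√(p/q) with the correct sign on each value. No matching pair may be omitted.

(1,-1/2): +√(1/3)

Admissible pairs with m₁+m₂ = M = 1/2: (0,1/2), (1,-1/2)
  (m₁,m₂)=(1,-1/2): CG² = 1/3, CG = +√(1/3)   ← matches the target
  (m₁,m₂)=(0,1/2): CG² = 2/3, CG = +√(2/3)
Pairs with CG² = 1/3: (1,-1/2): +√(1/3)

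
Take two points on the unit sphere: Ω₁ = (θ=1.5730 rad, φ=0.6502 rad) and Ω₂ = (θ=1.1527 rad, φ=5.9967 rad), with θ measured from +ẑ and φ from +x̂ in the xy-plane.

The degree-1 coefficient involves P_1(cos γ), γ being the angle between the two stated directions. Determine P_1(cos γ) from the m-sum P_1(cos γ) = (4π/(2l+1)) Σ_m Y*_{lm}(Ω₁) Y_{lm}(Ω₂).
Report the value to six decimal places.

Addition theorem: P_1(cos γ) = (4π/3) Σ_m Y*_{lm}(Ω₁) Y_{lm}(Ω₂), m = −1…1:
  m=-1: Y*=+0.275000+0.209143i  Y=+0.302866+0.089221i  product +0.064628+0.087878i
  m=+0: Y*=-0.001077-0.000000i  Y=+0.198383+0.000000i  product -0.000214-0.000000i
  m=+1: Y*=-0.275000+0.209143i  Y=-0.302866+0.089221i  product +0.064628-0.087878i
Σ over m = +0.129043+0.000000i; ×(4π/3) → +0.540533+0.000000i. Real part: 0.540533

0.540533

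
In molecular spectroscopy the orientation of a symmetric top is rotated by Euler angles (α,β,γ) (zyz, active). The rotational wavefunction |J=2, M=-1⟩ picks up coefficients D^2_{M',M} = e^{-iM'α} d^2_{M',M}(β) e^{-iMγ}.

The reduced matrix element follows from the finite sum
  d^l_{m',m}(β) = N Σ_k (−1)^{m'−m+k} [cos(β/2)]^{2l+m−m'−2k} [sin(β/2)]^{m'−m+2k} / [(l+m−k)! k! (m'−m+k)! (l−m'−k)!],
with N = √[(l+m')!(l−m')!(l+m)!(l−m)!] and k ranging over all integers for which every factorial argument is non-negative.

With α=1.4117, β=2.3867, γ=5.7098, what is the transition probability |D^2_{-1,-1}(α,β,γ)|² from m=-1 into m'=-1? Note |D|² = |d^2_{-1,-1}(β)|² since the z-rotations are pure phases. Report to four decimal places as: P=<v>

P=0.1113

D^2_{-1,-1}(1.4117,2.3867,5.7098) = e^{-i·-1·1.4117}·d^2_{-1,-1}(2.3867)·e^{-i·-1·5.7098}. Compute d first:
Half-angle: c=0.368548, s=0.929609. N=√(1·6·1·6)=6.000000
The bounds max(0,m−m')=0 and min(l+m,l−m')=1 give 2 terms
  k=0: (−1)^0·6.0000/(6)·0.3685^4·0.9296^0 = +0.018449
  k=1: (−1)^1·6.0000/(2)·0.3685^2·0.9296^2 = -0.352135
d^2_{-1,-1}(2.3867) = +0.018449 -0.352135 = -0.333686
|D^2_{-1,-1}|² = |d^2_{-1,-1}(β)|² = (-0.333686)² = 0.111346 (the z-rotation phases have unit modulus)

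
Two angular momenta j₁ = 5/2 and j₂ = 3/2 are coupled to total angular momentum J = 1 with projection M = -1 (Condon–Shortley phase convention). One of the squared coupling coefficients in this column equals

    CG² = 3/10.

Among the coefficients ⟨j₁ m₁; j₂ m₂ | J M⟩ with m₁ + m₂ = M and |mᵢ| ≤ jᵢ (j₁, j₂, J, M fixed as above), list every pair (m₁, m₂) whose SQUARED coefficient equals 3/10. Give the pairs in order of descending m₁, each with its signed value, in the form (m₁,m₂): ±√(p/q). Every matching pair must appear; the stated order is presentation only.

Admissible pairs with m₁+m₂ = M = -1: (-5/2,3/2), (-3/2,1/2), (-1/2,-1/2), (1/2,-3/2)
  (m₁,m₂)=(1/2,-3/2): CG² = 1/20, CG = +√(1/20)
  (m₁,m₂)=(-1/2,-1/2): CG² = 3/20, CG = −√(3/20)
  (m₁,m₂)=(-3/2,1/2): CG² = 3/10, CG = +√(3/10)   ← matches the target
  (m₁,m₂)=(-5/2,3/2): CG² = 1/2, CG = −√(1/2)
Pairs with CG² = 3/10: (-3/2,1/2): +√(3/10)

(-3/2,1/2): +√(3/10)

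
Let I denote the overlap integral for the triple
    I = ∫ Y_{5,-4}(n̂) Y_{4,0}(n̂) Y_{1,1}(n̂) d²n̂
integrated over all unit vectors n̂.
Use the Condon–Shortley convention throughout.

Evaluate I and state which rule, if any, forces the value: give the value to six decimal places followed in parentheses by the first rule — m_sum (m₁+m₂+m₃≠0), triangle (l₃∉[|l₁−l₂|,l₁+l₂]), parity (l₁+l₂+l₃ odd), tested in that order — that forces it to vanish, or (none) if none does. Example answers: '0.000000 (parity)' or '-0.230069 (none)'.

0.000000 (m_sum)

Σmᵢ = -3 ≠ 0, so the φ-integral vanishes; I = 0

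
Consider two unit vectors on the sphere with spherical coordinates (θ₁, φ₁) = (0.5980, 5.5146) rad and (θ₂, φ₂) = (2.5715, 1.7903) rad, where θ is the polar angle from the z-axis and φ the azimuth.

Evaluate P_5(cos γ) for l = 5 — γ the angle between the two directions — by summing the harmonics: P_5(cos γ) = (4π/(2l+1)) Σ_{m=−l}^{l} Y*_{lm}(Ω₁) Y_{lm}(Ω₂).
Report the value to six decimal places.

Term-by-term m-sum for l=5 (normalisation 4π/11 = 1.142397):
  term(m=-5) = +0.000543-0.000126i   from Y*(Ω₁)=-0.020055+0.016938i, Y(Ω₂)=-0.018918-0.009688i
  term(m=-4) = +0.008802-0.009260i   from Y*(Ω₁)=-0.121587-0.008189i, Y(Ω₂)=-0.066958+0.080670i
  term(m=-3) = +0.016396-0.091490i   from Y*(Ω₁)=-0.213074-0.235730i, Y(Ω₂)=+0.178999+0.231348i
  term(m=-2) = -0.085966-0.200316i   from Y*(Ω₁)=+0.015659-0.465499i, Y(Ω₂)=+0.423635-0.198925i
  term(m=-1) = -0.052250-0.034435i   from Y*(Ω₁)=+0.160075-0.154781i, Y(Ω₂)=-0.061193-0.274287i
  term(m=+0) = -0.096565-0.000000i   from Y*(Ω₁)=-0.330611-0.000000i, Y(Ω₂)=+0.292080+0.000000i
  term(m=+1) = -0.052250+0.034435i   from Y*(Ω₁)=-0.160075-0.154781i, Y(Ω₂)=+0.061193-0.274287i
  term(m=+2) = -0.085966+0.200316i   from Y*(Ω₁)=+0.015659+0.465499i, Y(Ω₂)=+0.423635+0.198925i
  term(m=+3) = +0.016396+0.091490i   from Y*(Ω₁)=+0.213074-0.235730i, Y(Ω₂)=-0.178999+0.231348i
  term(m=+4) = +0.008802+0.009260i   from Y*(Ω₁)=-0.121587+0.008189i, Y(Ω₂)=-0.066958-0.080670i
  term(m=+5) = +0.000543+0.000126i   from Y*(Ω₁)=+0.020055+0.016938i, Y(Ω₂)=+0.018918-0.009688i
Σ over m = -0.321514-0.000000i; ×(4π/11) → -0.367297-0.000000i. Real part: -0.367297

-0.367297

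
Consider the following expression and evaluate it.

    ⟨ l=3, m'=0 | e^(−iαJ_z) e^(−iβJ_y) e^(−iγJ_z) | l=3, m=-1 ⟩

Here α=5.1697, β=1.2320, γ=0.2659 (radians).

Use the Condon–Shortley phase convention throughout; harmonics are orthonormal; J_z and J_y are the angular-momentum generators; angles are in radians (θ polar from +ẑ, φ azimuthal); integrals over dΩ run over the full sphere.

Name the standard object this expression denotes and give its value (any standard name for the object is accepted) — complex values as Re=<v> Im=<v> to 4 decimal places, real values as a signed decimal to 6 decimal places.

Wigner D-matrix element, Re=0.1764 Im=0.0480

This is a Wigner D-matrix element — the rotation-matrix element ⟨l m'| R(α,β,γ) |l m⟩ in the angular-momentum basis.
Split into d^3_{0,-1}(β=1.2320) × two z-phases.
Half-angle: c=0.816196, s=0.577775. N=√(6·6·2·24)=41.569219
Admissible k: 0..2 (factorial args all ≥0)
  k=0: (−1)^1·41.5692/(12)·0.8162^5·0.5778^1 = -0.724973
  k=1: (−1)^2·41.5692/(4)·0.8162^3·0.5778^3 = +1.089862
  k=2: (−1)^3·41.5692/(12)·0.8162^1·0.5778^5 = -0.182045
d^3_{0,-1}(1.2320) = -0.724973 +1.089862 -0.182045 = +0.182844
Phases: e^{-i·(0)·5.1697}=+1.000000+0.000000i, e^{-i·(-1)·0.2659}=+0.964856+0.262778i ⇒ D=+0.176418+0.048047i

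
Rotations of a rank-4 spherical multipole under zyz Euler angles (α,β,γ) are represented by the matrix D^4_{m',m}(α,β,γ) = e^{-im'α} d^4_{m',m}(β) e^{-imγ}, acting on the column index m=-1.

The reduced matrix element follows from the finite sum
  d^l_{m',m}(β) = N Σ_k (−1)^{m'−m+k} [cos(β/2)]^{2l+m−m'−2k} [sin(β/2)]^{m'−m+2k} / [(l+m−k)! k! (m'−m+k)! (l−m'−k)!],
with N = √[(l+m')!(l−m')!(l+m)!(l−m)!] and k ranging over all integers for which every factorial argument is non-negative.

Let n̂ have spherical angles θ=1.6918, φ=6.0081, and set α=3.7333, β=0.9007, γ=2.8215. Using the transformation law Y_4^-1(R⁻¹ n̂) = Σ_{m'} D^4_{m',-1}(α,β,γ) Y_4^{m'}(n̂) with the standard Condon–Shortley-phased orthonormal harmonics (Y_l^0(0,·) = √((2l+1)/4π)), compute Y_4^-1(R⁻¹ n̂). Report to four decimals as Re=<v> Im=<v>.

Re=0.0948 Im=0.1119

Need the full column D^4_{m',-1} for m'=−4..4 at α=3.7333, β=0.9007, γ=2.8215.
cos(β/2)=0.900295, sin(β/2)=0.435281
d^4_{-4,-1}: single k=3 term ⇒ +0.365028;  D = +0.167246-0.324459i
d^4_{-3,-1}: k∈[2..3] ⇒ +0.800788 -0.311986 = +0.488802;  D = +0.056461+0.485530i
d^4_{-2,-1}: k∈[1..3] ⇒ +0.885317 -1.034756 +0.161256 = +0.011817;  D = -0.007680-0.008981i
d^4_{-1,-1}: k∈[0..3] ⇒ +0.431597 -1.513347 +0.707518 -0.055130 = -0.429362;  D = -0.413621-0.115192i
d^4_{0,-1}: k∈[0..3] ⇒ -0.933206 +1.308875 -0.305962 +0.011920 = +0.081627;  D = -0.077481+0.025684i
d^4_{1,-1}: k∈[0..3] ⇒ +1.008898 -0.707518 +0.082695 -0.001289 = +0.382785;  D = +0.234389-0.302633i
d^4_{2,-1}: k∈[0..2] ⇒ -0.689838 +0.241884 -0.011309 = -0.459262;  D = +0.030880-0.458223i
d^4_{3,-1}: k∈[0..1] ⇒ +0.311986 -0.043758 = +0.268228;  D = -0.134305-0.232183i
d^4_{4,-1}: single k=0 term ⇒ -0.085329;  D = -0.076660-0.037473i
Y_4^{m'}(θ=1.6918,φ=6.0081) and Σ D·Y over m':
  (+0.1672-0.3245i)·(+0.1948+0.3830i)  (+0.0565+0.4855i)·(-0.1003-0.1086i)  (-0.0077-0.0090i)·(-0.2523-0.1548i)  (-0.4136-0.1152i)·(+0.1581+0.0446i)  (-0.0775+0.0257i)·(+0.2719+0.0000i)  (+0.2344-0.3026i)·(-0.1581+0.0446i)  (+0.0309-0.4582i)·(-0.2523+0.1548i)  (-0.1343-0.2322i)·(+0.1003-0.1086i)  (-0.0767-0.0375i)·(+0.1948-0.3830i)
Y_4^-1(R⁻¹ n̂) = +0.094759+0.111904i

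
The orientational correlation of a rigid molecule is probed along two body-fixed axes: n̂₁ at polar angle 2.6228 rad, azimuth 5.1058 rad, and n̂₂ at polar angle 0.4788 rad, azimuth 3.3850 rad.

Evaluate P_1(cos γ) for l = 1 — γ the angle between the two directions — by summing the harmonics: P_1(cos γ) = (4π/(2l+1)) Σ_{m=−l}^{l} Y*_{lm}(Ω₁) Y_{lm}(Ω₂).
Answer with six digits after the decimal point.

Addition theorem: P_1(cos γ) = (4π/3) Σ_m Y*_{lm}(Ω₁) Y_{lm}(Ω₂), m = −1…1:
  [-1]  conj(Y_{1,-1})(Ω₁) = 0.06567 - 0.15822j ; Y_{1,-1}(Ω₂) = -0.15448 + 0.03836j ; Δ = -0.00407 + 0.02696j
  [+0]  conj(Y_{1,0})(Ω₁) = -0.42431 + 0.00000j ; Y_{1,0}(Ω₂) = 0.43366 + 0.00000j ; Δ = -0.18401 + 0.00000j
  [+1]  conj(Y_{1,1})(Ω₁) = -0.06567 - 0.15822j ; Y_{1,1}(Ω₂) = 0.15448 + 0.03836j ; Δ = -0.00407 - 0.02696j
Accumulated sum -0.19216 + 0.00000j; after 4π/(2l+1) scaling, -0.80490 + 0.00000j ⇒ P_1 = -0.804901

-0.804901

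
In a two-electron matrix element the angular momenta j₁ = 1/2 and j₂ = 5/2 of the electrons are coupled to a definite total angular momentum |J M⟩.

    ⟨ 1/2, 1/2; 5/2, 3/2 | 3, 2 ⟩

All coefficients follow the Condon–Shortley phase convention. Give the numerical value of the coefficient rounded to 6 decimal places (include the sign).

+0.912871  (= +√(5/6))

triangle: 0!*1!*5!/7! = 120/5040
(j±m)!: 1!*0!*4!*1!*5!*1! = 2880
prefactor² = (2J+1)*Δ*N² = 480
  k=0: +1/(0!*0!*0!*4!*1!*1!) = 1/24
Σ = 1/24  ⇒  CG² = 480*(1/24)² = 5/6
CG = +√(5/6) = +0.912871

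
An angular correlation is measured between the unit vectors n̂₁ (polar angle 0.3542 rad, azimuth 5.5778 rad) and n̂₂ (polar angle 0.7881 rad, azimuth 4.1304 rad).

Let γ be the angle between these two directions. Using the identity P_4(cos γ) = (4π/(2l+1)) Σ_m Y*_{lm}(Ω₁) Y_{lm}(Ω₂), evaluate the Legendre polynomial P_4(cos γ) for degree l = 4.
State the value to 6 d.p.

Expand P_4 via completeness: Σ_{m} conj(Y_{4,m}) at Ω₁ times Y_{4,m} at Ω₂ —
  term(m=-4) = 0.00063 - 0.00034j   from Y*(Ω₁)=-0.00608 - 0.00201j, Y(Ω₂)=-0.07681 + 0.08128j
  term(m=-3) = -0.00558 - 0.01437j   from Y*(Ω₁)=-0.02541 - 0.04188j, Y(Ω₂)=0.30979 + 0.05483j
  term(m=-2) = -0.08398 + 0.02116j   from Y*(Ω₁)=0.03307 - 0.20492j, Y(Ω₂)=-0.16509 - 0.38318j
  term(m=-1) = 0.00681 + 0.05488j   from Y*(Ω₁)=0.37002 - 0.31509j, Y(Ω₂)=-0.06255 + 0.09506j
  term(m=+0) = -0.13492 + 0.00000j   from Y*(Ω₁)=0.39083 + 0.00000j, Y(Ω₂)=-0.34521 + 0.00000j
  term(m=+1) = 0.00681 - 0.05488j   from Y*(Ω₁)=-0.37002 - 0.31509j, Y(Ω₂)=0.06255 + 0.09506j
  term(m=+2) = -0.08398 - 0.02116j   from Y*(Ω₁)=0.03307 + 0.20492j, Y(Ω₂)=-0.16509 + 0.38318j
  term(m=+3) = -0.00558 + 0.01437j   from Y*(Ω₁)=0.02541 - 0.04188j, Y(Ω₂)=-0.30979 + 0.05483j
  term(m=+4) = 0.00063 + 0.00034j   from Y*(Ω₁)=-0.00608 + 0.00201j, Y(Ω₂)=-0.07681 - 0.08128j
Total Σ_m = -0.29915 - 0.00000j. Multiply by 1.396263: -0.41770 - 0.00000j. P_4(cos γ) = -0.417696

-0.417696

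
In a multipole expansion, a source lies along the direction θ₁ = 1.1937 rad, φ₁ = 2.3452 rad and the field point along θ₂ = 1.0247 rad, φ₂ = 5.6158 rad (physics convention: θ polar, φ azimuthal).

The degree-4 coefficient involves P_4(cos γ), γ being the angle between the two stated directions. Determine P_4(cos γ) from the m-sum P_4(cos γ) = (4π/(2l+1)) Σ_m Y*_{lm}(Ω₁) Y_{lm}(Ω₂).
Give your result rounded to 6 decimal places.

Summing Y*_{l m}(θ₁,φ₁)·Y_{l m}(θ₂,φ₂) over m ∈ [−4, 4]; prefactor 4π/(2·4+1) = 1.396263:
  m=-4: (-0.330345+0.014537i) × (-0.210191+0.107313i) = +0.067875-0.038506i  (running Σ = +0.067875-0.038506i)
  m=-3: (+0.270414+0.253139i) × (-0.169616+0.368516i) = -0.139152+0.056715i  (running Σ = -0.071277+0.018210i)
  m=-2: (+0.000324+0.014711i) × (+0.050734+0.210943i) = -0.003087+0.000815i  (running Σ = -0.074364+0.019024i)
  m=-1: (+0.232279-0.237444i) × (-0.183368-0.144496i) = -0.076902+0.009976i  (running Σ = -0.151266+0.029001i)
  m=0: (-0.044873-0.000000i) × (-0.269277+0.000000i) = +0.012083+0.000000i  (running Σ = -0.139183+0.029001i)
  m=1: (-0.232279-0.237444i) × (+0.183368-0.144496i) = -0.076902-0.009976i  (running Σ = -0.216085+0.019024i)
  m=2: (+0.000324-0.014711i) × (+0.050734-0.210943i) = -0.003087-0.000815i  (running Σ = -0.219172+0.018210i)
  m=3: (-0.270414+0.253139i) × (+0.169616+0.368516i) = -0.139152-0.056715i  (running Σ = -0.358324-0.038506i)
  m=4: (-0.330345-0.014537i) × (-0.210191-0.107313i) = +0.067875+0.038506i  (running Σ = -0.290449+0.000000i)
Accumulated sum -0.290449+0.000000i; after 4π/(2l+1) scaling, -0.405543+0.000000i ⇒ P_4 = -0.405543

-0.405543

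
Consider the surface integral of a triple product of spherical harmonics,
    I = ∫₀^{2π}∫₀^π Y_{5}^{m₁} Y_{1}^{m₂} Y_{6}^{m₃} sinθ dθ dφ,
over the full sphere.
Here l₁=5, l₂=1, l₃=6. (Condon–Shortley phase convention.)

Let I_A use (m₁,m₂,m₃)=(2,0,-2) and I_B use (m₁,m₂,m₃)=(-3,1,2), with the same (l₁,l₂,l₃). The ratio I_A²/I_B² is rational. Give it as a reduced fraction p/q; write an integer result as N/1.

Shared (l₁,l₂,l₃)=(5,1,6): N and (l;000)² cancel in I_A²/I_B².
A: Δ = 0!·10!·2!/13! = 1/858; Racah Σ t=0..0: t=0:+1/30240 = 1/30240; ⇒ 3j(5 1 6; 2 0 -2)² = 16/429, sgn +1
B: Δ = 0!·10!·2!/13! = 1/858; Racah Σ t=0..0: t=0:+1/161280 = 1/161280; ⇒ 3j(5 1 6; -3 1 2)² = 1/143, sgn +1
I_A²/I_B² = (16/429)/(1/143) = 16/3

16/3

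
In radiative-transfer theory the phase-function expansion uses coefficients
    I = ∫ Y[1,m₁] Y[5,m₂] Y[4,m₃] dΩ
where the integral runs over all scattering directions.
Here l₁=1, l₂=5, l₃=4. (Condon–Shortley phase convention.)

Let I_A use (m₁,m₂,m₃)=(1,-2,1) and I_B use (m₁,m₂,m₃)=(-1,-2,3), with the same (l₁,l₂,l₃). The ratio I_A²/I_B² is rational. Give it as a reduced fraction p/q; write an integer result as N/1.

Same 1,5,4: normalisation and zero-m 3j drop out of the ratio.
A: Δ: 2! 0! 8! / 11! → 1/495; sum: t=0:+1/1440 = 1/1440; 3j²(1 5 4; 1 -2 1) = Δ·Π!·Σ² = 7/165  (sign -1)
B: Δ: 2! 0! 8! / 11! → 1/495; sum: t=2:+1/10080 = 1/10080; 3j²(1 5 4; -1 -2 3) = Δ·Π!·Σ² = 1/165  (sign -1)
I_A²/I_B² = (7/165)/(1/165) = 7/1

7/1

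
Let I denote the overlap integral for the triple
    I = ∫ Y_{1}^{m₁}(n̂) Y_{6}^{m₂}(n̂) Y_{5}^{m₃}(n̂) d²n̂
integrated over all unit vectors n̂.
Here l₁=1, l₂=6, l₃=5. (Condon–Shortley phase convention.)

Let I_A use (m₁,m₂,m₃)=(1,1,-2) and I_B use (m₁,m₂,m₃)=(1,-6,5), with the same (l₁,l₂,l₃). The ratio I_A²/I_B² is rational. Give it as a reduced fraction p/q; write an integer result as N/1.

5/33

Same 1,6,5: normalisation and zero-m 3j drop out of the ratio.
A: Δ: 2! 0! 10! / 13! → 1/858; sum: t=0:+1/60480 = 1/60480; 3j²(1 6 5; 1 1 -2) = Δ·Π!·Σ² = 5/429  (sign -1)
B: Δ: 2! 0! 10! / 13! → 1/858; sum: t=0:+1/7257600 = 1/7257600; 3j²(1 6 5; 1 -6 5) = Δ·Π!·Σ² = 1/13  (sign +1)
I_A²/I_B² = (5/429)/(1/13) = 5/33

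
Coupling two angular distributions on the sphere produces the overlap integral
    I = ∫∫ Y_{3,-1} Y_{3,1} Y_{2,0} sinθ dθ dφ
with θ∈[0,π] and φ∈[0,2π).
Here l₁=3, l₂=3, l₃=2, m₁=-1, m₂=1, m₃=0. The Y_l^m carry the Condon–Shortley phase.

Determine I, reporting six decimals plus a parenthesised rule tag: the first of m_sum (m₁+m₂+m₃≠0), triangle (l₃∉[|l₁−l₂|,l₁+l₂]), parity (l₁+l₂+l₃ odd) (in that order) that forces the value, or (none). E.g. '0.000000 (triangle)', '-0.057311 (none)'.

-0.126157 (none)

Rules hold: Σm=0, L=8 even, 0≤2≤6.
N = 7·7·5 = 245
Δ = 4!·2!·2!/9! = 1/3780
Racah Σ t=1..3: t=1:−1/24 t=2:+1/4 t=3:−1/24 = 1/6
⇒ 3j(3 3 2; 0 0 0)² = 4/105, sgn +1
Racah Σ t=2..4: t=2:+1/16 t=3:−1/6 t=4:+1/96 = -3/32
⇒ 3j(3 3 2; -1 1 0)² = 3/140, sgn -1
4πI² = N·(3j₀)²·(3jₘ)² = 1/5
I = -1·√(0.2/4π) = -0.12615663
No selection rule forces the value: the integral is nonzero (none).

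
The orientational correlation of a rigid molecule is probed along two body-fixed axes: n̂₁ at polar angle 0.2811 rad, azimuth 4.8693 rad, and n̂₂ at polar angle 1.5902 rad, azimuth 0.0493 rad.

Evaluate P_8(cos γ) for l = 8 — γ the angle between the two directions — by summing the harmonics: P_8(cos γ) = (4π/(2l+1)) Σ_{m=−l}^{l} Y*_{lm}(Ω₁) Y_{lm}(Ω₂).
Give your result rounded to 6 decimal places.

Term-by-term m-sum for l=8 (normalisation 4π/17 = 0.739198):
  m=-8: (0.000006, 0.000017) × (0.475142, -0.197758) = (0.000006, 0.000007)  (running Σ = (0.000006, 0.000007))
  m=-7: (-0.000223, 0.000114) × (-0.037594, 0.013515) = (0.000007, -0.000007)  (running Σ = (0.000013, -0.000000))
  m=-6: (-0.001297, -0.001782) × (-0.357631, 0.108984) = (0.000658, 0.000496)  (running Σ = (0.000671, 0.000496))
  m=-5: (0.009835, -0.009852) × (0.045771, -0.011517) = (0.000337, -0.000564)  (running Σ = (0.001008, -0.000069))
  m=-4: (0.052512, 0.038098) × (0.328244, -0.065582) = (0.019735, 0.009062)  (running Σ = (0.020743, 0.008993))
  m=-3: (-0.099368, 0.195265) × (-0.050095, 0.007464) = (0.003520, -0.010523)  (running Σ = (0.024264, -0.001530))
  m=-2: (-0.474191, -0.153897) × (-0.316881, 0.031346) = (0.155086, 0.033903)  (running Σ = (0.179350, 0.032373))
  m=-1: (0.095748, -0.605188) × (0.052070, -0.002569) = (0.003431, -0.031758)  (running Σ = (0.182781, 0.000614))
  m=0: (0.008591, -0.000000) × (0.313736, 0.000000) = (0.002695, 0.000000)  (running Σ = (0.185476, 0.000614))
  m=1: (-0.095748, -0.605188) × (-0.052070, -0.002569) = (0.003431, 0.031758)  (running Σ = (0.188907, 0.032373))
  m=2: (-0.474191, 0.153897) × (-0.316881, -0.031346) = (0.155086, -0.033903)  (running Σ = (0.343993, -0.001530))
  m=3: (0.099368, 0.195265) × (0.050095, 0.007464) = (0.003520, 0.010523)  (running Σ = (0.347514, 0.008993))
  m=4: (0.052512, -0.038098) × (0.328244, 0.065582) = (0.019735, -0.009062)  (running Σ = (0.367249, -0.000069))
  m=5: (-0.009835, -0.009852) × (-0.045771, -0.011517) = (0.000337, 0.000564)  (running Σ = (0.367586, 0.000496))
  m=6: (-0.001297, 0.001782) × (-0.357631, -0.108984) = (0.000658, -0.000496)  (running Σ = (0.368244, -0.000000))
  m=7: (0.000223, 0.000114) × (0.037594, 0.013515) = (0.000007, 0.000007)  (running Σ = (0.368251, 0.000007))
  m=8: (0.000006, -0.000017) × (0.475142, 0.197758) = (0.000006, -0.000007)  (running Σ = (0.368257, -0.000000))
Σ over m = (0.368257, -0.000000); ×(4π/17) → (0.272215, -0.000000). Real part: 0.272215

0.272215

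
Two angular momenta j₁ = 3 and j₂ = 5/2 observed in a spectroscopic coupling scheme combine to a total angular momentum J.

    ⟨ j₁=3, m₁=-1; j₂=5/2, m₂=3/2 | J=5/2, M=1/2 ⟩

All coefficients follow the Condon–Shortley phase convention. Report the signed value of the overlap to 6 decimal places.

+0.169031

j₁+j₂−J=3  J+j₁−j₂=3  J−j₁+j₂=2  j₁+j₂+J+1=9
(j₁±m₁, j₂±m₂, J±M) = (2,4,4,1,3,2)
P² = 576/35
sum k=2..3:
  [2] +1/8 = 1/8
  [3] −1/12 = -1/12
S = 1/24
C² = P²·S² = 1/35 ; C = +0.169031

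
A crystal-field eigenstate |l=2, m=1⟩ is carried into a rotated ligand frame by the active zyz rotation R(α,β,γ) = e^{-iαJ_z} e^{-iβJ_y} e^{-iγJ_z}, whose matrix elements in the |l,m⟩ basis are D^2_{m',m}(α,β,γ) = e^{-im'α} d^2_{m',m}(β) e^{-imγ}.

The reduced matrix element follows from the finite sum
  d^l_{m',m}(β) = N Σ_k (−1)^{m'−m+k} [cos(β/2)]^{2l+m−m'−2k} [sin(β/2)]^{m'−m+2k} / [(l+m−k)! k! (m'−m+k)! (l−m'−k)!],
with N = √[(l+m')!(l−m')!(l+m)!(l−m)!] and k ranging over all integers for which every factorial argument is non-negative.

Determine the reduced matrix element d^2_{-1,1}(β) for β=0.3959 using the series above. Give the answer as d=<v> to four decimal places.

d^2_{-1,1}(β=0.3959) via the finite sum:
With c≡cos(β/2)=0.980472 and s≡sin(β/2)=0.196660, N=[1·6·6·1]^{1/2}=6.000000
Admissible k: 2..3 (factorial args all ≥0)
  k=2: (−1)^0·6.0000/(2)·0.9805^2·0.1967^2 = +0.111538
  k=3: (−1)^1·6.0000/(6)·0.9805^0·0.1967^4 = -0.001496
d^2_{-1,1}(0.3959) = +0.111538 -0.001496 = +0.110042

d=0.1100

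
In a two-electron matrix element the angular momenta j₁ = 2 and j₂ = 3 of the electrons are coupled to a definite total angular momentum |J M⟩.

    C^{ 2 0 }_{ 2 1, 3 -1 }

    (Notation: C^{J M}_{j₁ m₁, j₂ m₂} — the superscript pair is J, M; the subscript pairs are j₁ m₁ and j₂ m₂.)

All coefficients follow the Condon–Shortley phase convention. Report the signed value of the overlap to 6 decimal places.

-0.377964

j₁+j₂−J=3  J+j₁−j₂=1  J−j₁+j₂=3  j₁+j₂+J+1=8
(j₁±m₁, j₂±m₂, J±M) = (3,1,2,4,2,2)
P² = 36/7
sum k=0..1:
  [0] +1/12 = 1/12
  [1] −1/4 = -1/4
S = -1/6
C² = P²·S² = 1/7 ; C = -0.377964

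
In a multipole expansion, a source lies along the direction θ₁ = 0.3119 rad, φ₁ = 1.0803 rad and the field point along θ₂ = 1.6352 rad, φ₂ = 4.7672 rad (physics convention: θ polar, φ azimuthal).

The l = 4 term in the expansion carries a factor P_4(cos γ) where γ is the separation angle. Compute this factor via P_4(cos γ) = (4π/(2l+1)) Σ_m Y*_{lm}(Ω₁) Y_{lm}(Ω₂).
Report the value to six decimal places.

0.031254

Expand P_4 via completeness: Σ_{m} conj(Y_{4,m}) at Ω₁ times Y_{4,m} at Ω₂ —
  term(m=-4) = -0.000987-0.001411i   from Y*(Ω₁)=-0.001496-0.003628i, Y(Ω₂)=+0.428369-0.095452i
  term(m=-3) = -0.000179-0.002750i   from Y*(Ω₁)=-0.034255-0.003413i, Y(Ω₂)=+0.013105+0.078977i
  term(m=-2) = -0.025140+0.048268i   from Y*(Ω₁)=-0.093576+0.139818i, Y(Ω₂)=+0.321537-0.035389i
  term(m=-1) = -0.035627+0.021613i   from Y*(Ω₁)=+0.217445+0.407181i, Y(Ω₂)=+0.004945+0.090137i
  term(m=+0) = +0.146251+0.000000i   from Y*(Ω₁)=+0.480653-0.000000i, Y(Ω₂)=+0.304275+0.000000i
  term(m=+1) = -0.035627-0.021613i   from Y*(Ω₁)=-0.217445+0.407181i, Y(Ω₂)=-0.004945+0.090137i
  term(m=+2) = -0.025140-0.048268i   from Y*(Ω₁)=-0.093576-0.139818i, Y(Ω₂)=+0.321537+0.035389i
  term(m=+3) = -0.000179+0.002750i   from Y*(Ω₁)=+0.034255-0.003413i, Y(Ω₂)=-0.013105+0.078977i
  term(m=+4) = -0.000987+0.001411i   from Y*(Ω₁)=-0.001496+0.003628i, Y(Ω₂)=+0.428369+0.095452i
Accumulated sum +0.022384+0.000000i; after 4π/(2l+1) scaling, +0.031254+0.000000i ⇒ P_4 = 0.031254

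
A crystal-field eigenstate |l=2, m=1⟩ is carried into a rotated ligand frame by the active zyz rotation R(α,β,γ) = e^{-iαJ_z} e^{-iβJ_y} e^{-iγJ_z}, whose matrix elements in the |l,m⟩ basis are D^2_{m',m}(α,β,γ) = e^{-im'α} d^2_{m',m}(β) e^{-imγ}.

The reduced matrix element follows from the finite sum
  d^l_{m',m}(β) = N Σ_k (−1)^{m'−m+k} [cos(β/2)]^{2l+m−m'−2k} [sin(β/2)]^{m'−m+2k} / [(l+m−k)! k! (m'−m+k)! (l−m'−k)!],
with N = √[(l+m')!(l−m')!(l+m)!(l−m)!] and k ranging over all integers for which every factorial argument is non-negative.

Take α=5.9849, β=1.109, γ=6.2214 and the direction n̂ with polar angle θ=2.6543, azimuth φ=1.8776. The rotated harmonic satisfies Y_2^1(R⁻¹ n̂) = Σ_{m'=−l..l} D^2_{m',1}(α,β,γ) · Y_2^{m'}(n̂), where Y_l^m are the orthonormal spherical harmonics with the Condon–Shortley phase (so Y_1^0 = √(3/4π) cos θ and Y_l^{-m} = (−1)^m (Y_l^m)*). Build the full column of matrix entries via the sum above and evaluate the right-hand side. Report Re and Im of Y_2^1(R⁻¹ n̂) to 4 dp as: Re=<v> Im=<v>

Re=0.3161 Im=0.2080

Need the full column D^2_{m',1} for m'=−2..2 at α=5.9849, β=1.1090, γ=6.2214.
cos(β/2)=0.850164, sin(β/2)=0.526518
d^2_{-2,1}: single k=3 term ⇒ +0.248184;  D = +0.213532-0.126488i
d^2_{-1,1}: k∈[2..3] ⇒ +0.601109 -0.076852 = +0.524257;  D = +0.509664-0.122834i
d^2_{0,1}: k∈[1..2] ⇒ +0.792496 -0.303962 = +0.488534;  D = +0.487602+0.030165i
d^2_{1,1}: k∈[0..1] ⇒ +0.522409 -0.601109 = -0.078700;  D = -0.073654-0.027729i
d^2_{2,1}: single k=0 term ⇒ -0.647070;  D = -0.511832-0.395889i
Y_2^{m'}(θ=2.6543,φ=1.8776) and Σ D·Y over m':
  (+0.2135-0.1265i)·(-0.0692+0.0488i)  (+0.5097-0.1228i)·(+0.0965+0.3047i)  (+0.4876+0.0302i)·(+0.4233+0.0000i)  (-0.0737-0.0277i)·(-0.0965+0.3047i)  (-0.5118-0.3959i)·(-0.0692-0.0488i)
Y_2^1(R⁻¹ n̂) = +0.316124+0.207985i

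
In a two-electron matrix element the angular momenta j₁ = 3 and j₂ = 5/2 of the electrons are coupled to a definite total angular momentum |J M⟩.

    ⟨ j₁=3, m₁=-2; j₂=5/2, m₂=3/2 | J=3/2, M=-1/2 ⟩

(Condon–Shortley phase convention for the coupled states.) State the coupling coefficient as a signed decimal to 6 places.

−√(1/21) ≈ -0.218218

triangle: 4!*2!*1!/8! = 48/40320
(j±m)!: 1!*5!*4!*1!*1!*2! = 5760
prefactor² = (2J+1)*Δ*N² = 192/7
  k=3: −1/(3!*1!*2!*1!*0!*0!) = -1/12
  k=4: +1/(4!*0!*1!*0!*1!*1!) = 1/24
Σ = -1/24  ⇒  CG² = 192/7*(-1/24)² = 1/21
CG = −√(1/21) = -0.218218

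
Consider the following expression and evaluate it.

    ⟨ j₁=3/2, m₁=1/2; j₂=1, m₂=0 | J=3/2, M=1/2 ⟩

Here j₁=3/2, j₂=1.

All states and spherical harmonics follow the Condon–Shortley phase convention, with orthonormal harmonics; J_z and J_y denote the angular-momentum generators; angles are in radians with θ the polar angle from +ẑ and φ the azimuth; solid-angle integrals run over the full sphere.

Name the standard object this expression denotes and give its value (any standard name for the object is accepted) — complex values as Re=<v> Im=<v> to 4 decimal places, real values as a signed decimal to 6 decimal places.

This is a Clebsch–Gordan (vector-coupling) coefficient.
j₁+j₂−J=1  J+j₁−j₂=2  J−j₁+j₂=1  j₁+j₂+J+1=5
(j₁±m₁, j₂±m₂, J±M) = (2,1,1,1,2,1)
P² = 4/15
sum k=0..1:
  [0] +1/1 = 1
  [1] −1/2 = -1/2
S = 1/2
C² = P²·S² = 1/15 ; C = +0.258199

Clebsch–Gordan coefficient, +√(1/15) ≈ +0.258199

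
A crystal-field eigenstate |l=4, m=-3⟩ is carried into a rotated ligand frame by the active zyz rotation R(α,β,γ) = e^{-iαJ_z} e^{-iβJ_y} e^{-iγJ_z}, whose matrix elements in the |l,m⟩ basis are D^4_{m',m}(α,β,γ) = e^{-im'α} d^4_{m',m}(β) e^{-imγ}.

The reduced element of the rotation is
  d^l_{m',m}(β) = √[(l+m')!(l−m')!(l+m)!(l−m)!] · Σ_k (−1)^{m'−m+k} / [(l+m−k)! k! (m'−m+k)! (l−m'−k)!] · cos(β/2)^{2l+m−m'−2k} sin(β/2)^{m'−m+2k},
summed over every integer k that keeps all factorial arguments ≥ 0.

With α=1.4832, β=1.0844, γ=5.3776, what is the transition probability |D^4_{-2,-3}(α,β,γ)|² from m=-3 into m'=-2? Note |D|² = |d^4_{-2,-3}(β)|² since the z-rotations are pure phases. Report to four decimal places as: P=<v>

Split into d^4_{-2,-3}(β=1.0844) × two z-phases.
With c≡cos(β/2)=0.856576 and s≡sin(β/2)=0.516022, N=[2·720·1·5040]^{1/2}=2693.993318
k: max(0,(-3)−(-2))=0 … min(4+(-3),4−(-2))=1
  k=0: (−1)^1·2693.9933/(720)·0.8566^7·0.5160^1 = -0.653268
  k=1: (−1)^2·2693.9933/(240)·0.8566^5·0.5160^3 = +0.711242
d^4_{-2,-3}(1.0844) = -0.653268 +0.711242 = +0.057974
|D^4_{-2,-3}|² = |d^4_{-2,-3}(β)|² = (+0.057974)² = 0.003361 (the z-rotation phases have unit modulus)

P=0.0034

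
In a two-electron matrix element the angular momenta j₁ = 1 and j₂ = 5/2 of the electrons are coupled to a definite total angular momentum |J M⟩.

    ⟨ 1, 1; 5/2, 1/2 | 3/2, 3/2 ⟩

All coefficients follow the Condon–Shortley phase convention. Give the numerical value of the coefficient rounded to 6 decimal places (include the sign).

+√(1/15) ≈ +0.258199

√[4·2!0!3!/6! · 2!0!3!2!3!0!] = √(48/5)
  +(−1)^0/∏(0,2,0,3,0,0)! = 1/12  (running 1/12)
⟨..|..⟩ = √(48/5)·(1/12) = +0.258199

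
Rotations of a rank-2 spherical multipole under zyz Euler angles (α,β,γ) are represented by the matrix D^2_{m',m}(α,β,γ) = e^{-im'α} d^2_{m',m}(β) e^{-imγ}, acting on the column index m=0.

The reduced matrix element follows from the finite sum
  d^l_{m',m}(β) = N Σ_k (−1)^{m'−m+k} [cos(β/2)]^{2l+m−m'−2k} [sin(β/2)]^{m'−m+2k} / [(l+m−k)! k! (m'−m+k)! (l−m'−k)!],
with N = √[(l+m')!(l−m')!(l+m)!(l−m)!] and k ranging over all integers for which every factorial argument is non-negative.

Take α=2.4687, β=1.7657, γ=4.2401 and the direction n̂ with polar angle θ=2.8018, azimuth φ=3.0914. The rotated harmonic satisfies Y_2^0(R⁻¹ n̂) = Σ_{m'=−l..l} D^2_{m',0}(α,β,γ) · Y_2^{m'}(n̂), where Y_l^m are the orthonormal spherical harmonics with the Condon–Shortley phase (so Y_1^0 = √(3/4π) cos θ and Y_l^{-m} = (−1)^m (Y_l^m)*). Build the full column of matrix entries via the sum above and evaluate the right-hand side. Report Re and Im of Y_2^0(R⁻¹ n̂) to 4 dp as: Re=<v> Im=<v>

Re=-0.1253 Im=0.0000

Need the full column D^2_{m',0} for m'=−2..2 at α=2.4687, β=1.7657, γ=4.2401.
cos(β/2)=0.634952, sin(β/2)=0.772552
d^2_{-2,0}: single k=2 term ⇒ +0.589403;  D = +0.131506-0.574545i
d^2_{-1,0}: k∈[1..2] ⇒ +0.484424 -0.717132 = -0.232708;  D = +0.181983-0.145035i
d^2_{0,0}: k∈[0..2] ⇒ +0.162541 -0.962491 +0.356213 = -0.443737;  D = -0.443737+0.000000i
d^2_{1,0}: k∈[0..1] ⇒ -0.484424 +0.717132 = +0.232708;  D = -0.181983-0.145035i
d^2_{2,0}: single k=0 term ⇒ +0.589403;  D = +0.131506+0.574545i
Y_2^{m'}(θ=2.8018,φ=3.0914) and Σ D·Y over m':
  (+0.1315-0.5745i)·(+0.0427+0.0043i)  (+0.1820-0.1450i)·(+0.2425+0.0122i)  (-0.4437+0.0000i)·(+0.5257+0.0000i)  (-0.1820-0.1450i)·(-0.2425+0.0122i)  (+0.1315+0.5745i)·(+0.0427-0.0043i)
Y_2^0(R⁻¹ n̂) = -0.125314+0.000000i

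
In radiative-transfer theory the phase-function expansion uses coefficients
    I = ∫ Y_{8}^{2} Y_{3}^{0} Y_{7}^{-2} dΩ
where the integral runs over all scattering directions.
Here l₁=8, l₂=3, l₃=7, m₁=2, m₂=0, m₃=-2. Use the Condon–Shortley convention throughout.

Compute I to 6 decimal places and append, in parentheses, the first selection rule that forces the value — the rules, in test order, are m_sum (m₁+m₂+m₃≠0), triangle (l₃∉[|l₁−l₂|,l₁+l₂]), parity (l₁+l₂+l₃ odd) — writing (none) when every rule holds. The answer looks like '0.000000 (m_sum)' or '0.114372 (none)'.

0.094539 (none)

Rules hold: Σm=0, L=18 even, 5≤7≤11.
N = 17·7·15 = 1785
Δ = 4!·12!·2!/19! = 1/5290740
Racah Σ t=1..3: t=1:−1/7257600 t=2:+1/2073600 t=3:−1/7257600 = 1/4838400
⇒ 3j(8 3 7; 0 0 0)² = 252/20995, sgn -1
Racah Σ t=1..3: t=1:−1/7257600 t=2:+1/3870720 t=3:−1/26127360 = 43/522547200
⇒ 3j(8 3 7; 2 0 -2)² = 1849/352716, sgn -1
4πI² = N·(3j₀)²·(3jₘ)² = 116487/1037153
I = +1·√(0.112314/4π) = 0.09453930
No selection rule forces the value: the integral is nonzero (none).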